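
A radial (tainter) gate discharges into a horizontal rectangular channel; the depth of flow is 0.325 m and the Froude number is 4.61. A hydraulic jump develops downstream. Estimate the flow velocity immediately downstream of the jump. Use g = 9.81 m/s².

Fr₁ = 4.61 (given).
By Bélanger, y₂/y₁ = ½[√(1 + 8Fr₁²) − 1] = ½[√171.0 − 1] = 6.04.
y₂ = 6.04 × 0.325 = 1.96 m.
V₁ = Fr₁·√(g·y₁) = 4.61×√(9.81×0.325) = 8.23 m/s; q = V₁·y₁ = 2.68 m²/s.
V₂ = q/y₂ = 2.68/1.96 = 1.36 m/s.

V₂ = 1.36 m/s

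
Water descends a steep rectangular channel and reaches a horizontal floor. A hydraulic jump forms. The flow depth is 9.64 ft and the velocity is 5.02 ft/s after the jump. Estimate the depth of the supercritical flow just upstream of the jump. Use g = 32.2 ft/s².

y₁ = 1.37 ft

Fr₂ = V₂/√(g·y₂) = 5.02/√(32.2×9.64) = 0.285.
From the momentum equation (using Fr₂), y₁/y₂ = ½[√(1 + 8Fr₂²) − 1] = ½[√1.649 − 1] = 0.142.
y₁ = 0.142 × 9.64 = 1.37 ft.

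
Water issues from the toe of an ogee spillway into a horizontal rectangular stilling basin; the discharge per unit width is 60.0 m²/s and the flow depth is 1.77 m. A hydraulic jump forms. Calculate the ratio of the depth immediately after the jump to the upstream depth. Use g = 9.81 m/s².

V₁ = q/y₁ = 60.0/1.77 = 33.9 m/s. Fr₁ = V₁/√(g·y₁) = 33.9/√(9.81×1.77) = 8.13.
By Bélanger, y₂/y₁ = ½[√(1 + 8Fr₁²) − 1] = ½[√530.4 − 1] = 11.0.

y₂/y₁ = 11.0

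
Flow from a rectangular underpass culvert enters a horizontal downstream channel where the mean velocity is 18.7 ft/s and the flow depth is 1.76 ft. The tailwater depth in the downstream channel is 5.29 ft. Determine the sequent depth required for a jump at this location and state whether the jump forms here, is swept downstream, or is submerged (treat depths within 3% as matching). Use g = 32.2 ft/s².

Fr₁ = V₁/√(g·y₁) = 18.7/√(32.2×1.76) = 2.48.
Sequent-depth ratio: y₂/y₁ = ½[√(1 + 8Fr₁²) − 1] = ½[√50.36 − 1] = 3.05.
y₂ = 3.05 × 1.76 = 5.37 ft.
Tailwater y_tw = 5.29 ft: y_tw ≈ y₂, so the jump forms here.

y₂ = 5.37 ft; the jump forms here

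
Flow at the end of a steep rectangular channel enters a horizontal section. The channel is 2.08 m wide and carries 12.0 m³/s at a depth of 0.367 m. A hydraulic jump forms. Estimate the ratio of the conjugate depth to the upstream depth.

y₂/y₁ = 11.2

q = Q/b = 12.0/2.08 = 5.77 m²/s; V₁ = q/y₁ = 15.7 m/s. Fr₁ = V₁/√(g·y₁) = 8.28.
Conjugate-depth relation: y₂/y₁ = ½[√(1 + 8Fr₁²) − 1] = ½[√550.1 − 1] = 11.2.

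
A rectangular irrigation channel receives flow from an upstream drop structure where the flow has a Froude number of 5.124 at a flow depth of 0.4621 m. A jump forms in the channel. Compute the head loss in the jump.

Fr₁ = 5.124 (given).
Bélanger equation: y₂/y₁ = ½[√(1 + 8Fr₁²) − 1] = ½[√211.04 − 1] = 6.764.
y₂ = 6.764 × 0.4621 = 3.125 m.
V₁ = Fr₁·√(g·y₁) = 5.124×√(9.81×0.4621) = 10.91 m/s; q = V₁·y₁ = 5.041 m²/s. V₂ = q/y₂ = 5.041/3.125 = 1.613 m/s. E₁ = y₁ + V₁²/2g = 6.528 m; E₂ = y₂ + V₂²/2g = 3.258 m. ΔE = E₁ − E₂ = 3.270 m.

ΔE = 3.270 m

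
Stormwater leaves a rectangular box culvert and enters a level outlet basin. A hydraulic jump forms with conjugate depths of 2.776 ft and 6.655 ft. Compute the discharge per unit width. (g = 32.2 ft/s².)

For a rectangular channel the momentum equation gives q² = ½·g·y₁·y₂·(y₁ + y₂) = ½×32.2×2.776×6.655×9.431 = 2805.
q = √2805 = 52.96 ft²/s.

q = 52.96 ft²/s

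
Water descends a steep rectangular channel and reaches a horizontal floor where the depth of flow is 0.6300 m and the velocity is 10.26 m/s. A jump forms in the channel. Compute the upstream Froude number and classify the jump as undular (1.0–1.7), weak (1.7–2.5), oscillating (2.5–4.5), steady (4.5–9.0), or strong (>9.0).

Fr₁ = 4.127; oscillating jump

Fr₁ = V₁/√(g·y₁) = 10.26/√(9.81×0.6300) = 4.127.
Fr₁ = 4.127 lies in the oscillating range.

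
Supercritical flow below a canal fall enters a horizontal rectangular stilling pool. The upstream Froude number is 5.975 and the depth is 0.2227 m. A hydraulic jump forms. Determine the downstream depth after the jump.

y₂ = 1.774 m

Fr₁ = 5.975 (given).
Sequent-depth ratio: y₂/y₁ = ½[√(1 + 8Fr₁²) − 1] = ½[√286.60 − 1] = 7.965.
y₂ = 7.965 × 0.2227 = 1.774 m.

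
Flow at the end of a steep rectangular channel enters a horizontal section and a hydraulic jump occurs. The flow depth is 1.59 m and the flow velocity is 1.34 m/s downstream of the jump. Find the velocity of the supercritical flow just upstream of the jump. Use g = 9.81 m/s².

V₁ = 6.94 m/s

Fr₂ = V₂/√(g·y₂) = 1.34/√(9.81×1.59) = 0.339.
Since the conjugate-depth ratio holds either way, y₁/y₂ = ½[√(1 + 8Fr₂²) − 1] = ½[√1.921 − 1] = 0.193.
y₁ = 0.193 × 1.59 = 0.307 m.
V₁ = q/y₁ = 2.13/0.307 = 6.94 m/s.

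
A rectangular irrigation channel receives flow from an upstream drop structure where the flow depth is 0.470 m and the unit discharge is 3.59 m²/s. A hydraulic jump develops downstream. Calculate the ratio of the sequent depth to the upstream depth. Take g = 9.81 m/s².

y₂/y₁ = 4.56

V₁ = q/y₁ = 3.59/0.470 = 7.64 m/s. Fr₁ = V₁/√(g·y₁) = 7.64/√(9.81×0.470) = 3.56.
Bélanger equation: y₂/y₁ = ½[√(1 + 8Fr₁²) − 1] = ½[√102.2 − 1] = 4.56.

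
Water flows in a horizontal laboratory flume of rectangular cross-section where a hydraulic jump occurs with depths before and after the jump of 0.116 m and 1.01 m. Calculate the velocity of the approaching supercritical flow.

V₁ = 6.93 m/s

For a rectangular channel the momentum equation gives q² = ½·g·y₁·y₂·(y₁ + y₂) = ½×9.81×0.116×1.01×1.13 = 0.647.
q = √0.647 = 0.804 m²/s.
V₁ = q/y₁ = 0.804/0.116 = 6.93 m/s.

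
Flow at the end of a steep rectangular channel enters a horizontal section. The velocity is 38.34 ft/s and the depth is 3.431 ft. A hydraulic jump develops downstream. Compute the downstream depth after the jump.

y₂ = 16.07 ft

Fr₁ = V₁/√(g·y₁) = 38.34/√(32.2×3.431) = 3.648.
Bélanger equation: y₂/y₁ = ½[√(1 + 8Fr₁²) − 1] = ½[√107.44 − 1] = 4.683.
y₂ = 4.683 × 3.431 = 16.07 ft.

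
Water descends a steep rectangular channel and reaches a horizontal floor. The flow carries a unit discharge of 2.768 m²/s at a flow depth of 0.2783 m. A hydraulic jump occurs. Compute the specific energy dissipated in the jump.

V₁ = q/y₁ = 2.768/0.2783 = 9.946 m/s. Fr₁ = V₁/√(g·y₁) = 9.946/√(9.81×0.2783) = 6.020.
By Bélanger, y₂/y₁ = ½[√(1 + 8Fr₁²) − 1] = ½[√290.88 − 1] = 8.028.
y₂ = 8.028 × 0.2783 = 2.234 m.
Head loss: ΔE = (y₂ − y₁)³/(4y₁y₂) = (2.234 − 0.2783)³/(4×0.2783×2.234) = 7.481/2.487 = 3.008 m.

ΔE = 3.008 m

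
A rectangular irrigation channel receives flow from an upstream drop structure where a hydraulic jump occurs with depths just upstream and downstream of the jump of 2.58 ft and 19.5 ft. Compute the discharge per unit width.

For a rectangular channel the momentum equation gives q² = ½·g·y₁·y₂·(y₁ + y₂) = ½×32.2×2.58×19.5×22.1 = 17885.
q = √17885 = 134 ft²/s.

q = 134 ft²/s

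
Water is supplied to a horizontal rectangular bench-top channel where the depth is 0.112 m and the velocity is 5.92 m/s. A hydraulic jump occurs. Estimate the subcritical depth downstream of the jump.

y₂ = 0.840 m

Fr₁ = V₁/√(g·y₁) = 5.92/√(9.81×0.112) = 5.65.
From the momentum equation for a rectangular channel, y₂/y₁ = ½[√(1 + 8Fr₁²) − 1] = ½[√256.2 − 1] = 7.50.
y₂ = 7.50 × 0.112 = 0.840 m.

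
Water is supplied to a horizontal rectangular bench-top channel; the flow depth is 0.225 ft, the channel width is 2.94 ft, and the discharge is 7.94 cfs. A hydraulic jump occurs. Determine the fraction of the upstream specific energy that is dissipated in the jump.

ΔE/E₁ = 0.441 (44.1%)

q = Q/b = 7.94/2.94 = 2.70 ft²/s; V₁ = q/y₁ = 12.0 ft/s. Fr₁ = V₁/√(g·y₁) = 4.46.
From the momentum equation for a rectangular channel, y₂/y₁ = ½[√(1 + 8Fr₁²) − 1] = ½[√160.1 − 1] = 5.83.
y₂ = 5.83 × 0.225 = 1.31 ft.
E₁ = y₁ + V₁²/2g = 2.46 ft. ΔE = (y₂ − y₁)³/(4y₁y₂) = 1.09 ft. ΔE/E₁ = 1.09/2.46 = 0.441.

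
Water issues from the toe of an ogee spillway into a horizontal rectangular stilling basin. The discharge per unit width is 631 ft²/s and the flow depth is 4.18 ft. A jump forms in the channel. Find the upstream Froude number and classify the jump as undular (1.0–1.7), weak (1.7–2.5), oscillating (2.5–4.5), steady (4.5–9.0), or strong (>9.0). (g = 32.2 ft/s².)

Fr₁ = 13.0; strong jump

V₁ = q/y₁ = 631/4.18 = 151 ft/s. Fr₁ = V₁/√(g·y₁) = 151/√(32.2×4.18) = 13.0.
Fr₁ = 13.0 lies in the strong range.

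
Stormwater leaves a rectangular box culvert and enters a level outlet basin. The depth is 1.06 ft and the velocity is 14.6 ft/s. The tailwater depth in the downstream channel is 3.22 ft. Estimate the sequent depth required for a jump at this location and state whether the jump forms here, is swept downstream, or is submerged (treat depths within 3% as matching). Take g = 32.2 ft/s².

Fr₁ = V₁/√(g·y₁) = 14.6/√(32.2×1.06) = 2.50.
From the momentum equation for a rectangular channel, y₂/y₁ = ½[√(1 + 8Fr₁²) − 1] = ½[√50.96 − 1] = 3.07.
y₂ = 3.07 × 1.06 = 3.25 ft.
Tailwater y_tw = 3.22 ft: y_tw ≈ y₂, so the jump forms here.

y₂ = 3.25 ft; the jump forms here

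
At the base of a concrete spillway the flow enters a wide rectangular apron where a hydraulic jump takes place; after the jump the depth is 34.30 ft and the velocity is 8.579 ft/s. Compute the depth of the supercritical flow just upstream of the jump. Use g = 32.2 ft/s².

Fr₂ = V₂/√(g·y₂) = 8.579/√(32.2×34.30) = 0.2581.
From the momentum equation (using Fr₂), y₁/y₂ = ½[√(1 + 8Fr₂²) − 1] = ½[√1.5331 − 1] = 0.1191.
y₁ = 0.1191 × 34.30 = 4.085 ft.

y₁ = 4.085 ft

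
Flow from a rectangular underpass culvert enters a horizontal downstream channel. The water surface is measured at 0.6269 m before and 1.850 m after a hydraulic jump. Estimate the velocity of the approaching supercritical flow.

V₁ = 5.988 m/s

For a rectangular channel the momentum equation gives q² = ½·g·y₁·y₂·(y₁ + y₂) = ½×9.81×0.6269×1.850×2.477 = 14.09.
q = √14.09 = 3.754 m²/s.
V₁ = q/y₁ = 3.754/0.6269 = 5.988 m/s.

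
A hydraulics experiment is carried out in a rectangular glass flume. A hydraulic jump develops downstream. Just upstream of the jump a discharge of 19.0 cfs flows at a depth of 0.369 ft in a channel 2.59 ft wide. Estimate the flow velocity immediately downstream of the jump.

q = Q/b = 19.0/2.59 = 7.34 ft²/s; V₁ = q/y₁ = 19.9 ft/s. Fr₁ = V₁/√(g·y₁) = 5.77.
From the momentum equation for a rectangular channel, y₂/y₁ = ½[√(1 + 8Fr₁²) − 1] = ½[√267.1 − 1] = 7.67.
y₂ = 7.67 × 0.369 = 2.83 ft.
V₂ = q/y₂ = 7.34/2.83 = 2.59 ft/s.

V₂ = 2.59 ft/s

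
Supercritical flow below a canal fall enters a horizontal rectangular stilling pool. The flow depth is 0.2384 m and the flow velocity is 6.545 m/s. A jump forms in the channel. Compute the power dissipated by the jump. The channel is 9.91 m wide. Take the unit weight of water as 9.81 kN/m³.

Fr₁ = V₁/√(g·y₁) = 6.545/√(9.81×0.2384) = 4.280.
Bélanger equation: y₂/y₁ = ½[√(1 + 8Fr₁²) − 1] = ½[√147.53 − 1] = 5.573.
y₂ = 5.573 × 0.2384 = 1.329 m.
q = V₁·y₁ = 6.545 × 0.2384 = 1.560 m²/s. V₂ = q/y₂ = 1.560/1.329 = 1.174 m/s. E₁ = y₁ + V₁²/2g = 2.422 m; E₂ = y₂ + V₂²/2g = 1.399 m. ΔE = E₁ − E₂ = 1.023 m.
Q = q·b = 1.560 × 9.91 = 15.46 m³/s. P = γ·Q·ΔE = 9.81 × 15.46 × 1.023 = 155.1 kW.

P = 155.1 kW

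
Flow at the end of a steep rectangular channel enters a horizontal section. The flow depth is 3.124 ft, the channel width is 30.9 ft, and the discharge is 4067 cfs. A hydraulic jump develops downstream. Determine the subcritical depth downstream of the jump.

y₂ = 17.06 ft

q = Q/b = 4067/30.9 = 131.6 ft²/s; V₁ = q/y₁ = 42.13 ft/s. Fr₁ = V₁/√(g·y₁) = 4.201.
Bélanger equation: y₂/y₁ = ½[√(1 + 8Fr₁²) − 1] = ½[√142.17 − 1] = 5.462.
y₂ = 5.462 × 3.124 = 17.06 ft.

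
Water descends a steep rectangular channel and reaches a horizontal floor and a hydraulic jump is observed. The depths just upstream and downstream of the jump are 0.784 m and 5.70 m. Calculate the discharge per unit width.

For a rectangular channel the momentum equation gives q² = ½·g·y₁·y₂·(y₁ + y₂) = ½×9.81×0.784×5.70×6.48 = 142.
q = √142 = 11.9 m²/s.

q = 11.9 m²/s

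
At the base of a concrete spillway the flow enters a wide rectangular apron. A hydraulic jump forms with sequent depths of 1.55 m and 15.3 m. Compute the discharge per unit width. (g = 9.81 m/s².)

q = 44.3 m²/s

For a rectangular channel the momentum equation gives q² = ½·g·y₁·y₂·(y₁ + y₂) = ½×9.81×1.55×15.3×16.9 = 1960.
q = √1960 = 44.3 m²/s.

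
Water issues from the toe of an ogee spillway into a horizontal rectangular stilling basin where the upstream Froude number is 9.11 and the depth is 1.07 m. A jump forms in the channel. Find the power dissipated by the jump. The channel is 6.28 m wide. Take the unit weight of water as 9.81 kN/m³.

P = 62106 kW

Fr₁ = 9.11 (given).
From the momentum equation for a rectangular channel, y₂/y₁ = ½[√(1 + 8Fr₁²) − 1] = ½[√664.9 − 1] = 12.4.
y₂ = 12.4 × 1.07 = 13.3 m.
Head loss: ΔE = (y₂ − y₁)³/(4y₁y₂) = (13.3 − 1.07)³/(4×1.07×13.3) = 1812/56.8 = 31.9 m.
V₁ = Fr₁·√(g·y₁) = 9.11×√(9.81×1.07) = 29.5 m/s; q = V₁·y₁ = 31.6 m²/s. Q = q·b = 31.6 × 6.28 = 198 m³/s. P = γ·Q·ΔE = 9.81 × 198 × 31.9 = 62106 kW.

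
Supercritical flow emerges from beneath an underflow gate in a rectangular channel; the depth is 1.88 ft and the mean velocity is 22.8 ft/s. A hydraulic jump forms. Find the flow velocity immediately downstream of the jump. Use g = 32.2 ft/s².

V₂ = 6.21 ft/s

Fr₁ = V₁/√(g·y₁) = 22.8/√(32.2×1.88) = 2.93.
From the momentum equation for a rectangular channel, y₂/y₁ = ½[√(1 + 8Fr₁²) − 1] = ½[√69.70 − 1] = 3.67.
y₂ = 3.67 × 1.88 = 6.91 ft.
q = V₁·y₁ = 22.8 × 1.88 = 42.9 ft²/s.
V₂ = q/y₂ = 42.9/6.91 = 6.21 ft/s.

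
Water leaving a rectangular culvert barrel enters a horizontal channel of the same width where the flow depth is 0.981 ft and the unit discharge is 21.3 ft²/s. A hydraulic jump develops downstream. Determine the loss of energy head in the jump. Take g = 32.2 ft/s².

ΔE = 3.12 ft

V₁ = q/y₁ = 21.3/0.981 = 21.7 ft/s. Fr₁ = V₁/√(g·y₁) = 21.7/√(32.2×0.981) = 3.86.
By Bélanger, y₂/y₁ = ½[√(1 + 8Fr₁²) − 1] = ½[√120.4 − 1] = 4.99.
y₂ = 4.99 × 0.981 = 4.89 ft.
V₂ = q/y₂ = 21.3/4.89 = 4.35 ft/s. E₁ = y₁ + V₁²/2g = 8.30 ft; E₂ = y₂ + V₂²/2g = 5.19 ft. ΔE = E₁ − E₂ = 3.12 ft.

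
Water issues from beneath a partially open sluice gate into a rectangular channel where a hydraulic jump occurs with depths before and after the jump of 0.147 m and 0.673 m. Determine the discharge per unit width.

For a rectangular channel the momentum equation gives q² = ½·g·y₁·y₂·(y₁ + y₂) = ½×9.81×0.147×0.673×0.820 = 0.398.
q = √0.398 = 0.631 m²/s.

q = 0.631 m²/s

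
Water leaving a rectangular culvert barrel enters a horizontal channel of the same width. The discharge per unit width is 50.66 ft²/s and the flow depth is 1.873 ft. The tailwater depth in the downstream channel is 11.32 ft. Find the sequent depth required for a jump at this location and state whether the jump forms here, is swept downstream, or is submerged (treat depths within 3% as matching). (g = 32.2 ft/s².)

y₂ = 8.336 ft; the jump is submerged

V₁ = q/y₁ = 50.66/1.873 = 27.05 ft/s. Fr₁ = V₁/√(g·y₁) = 27.05/√(32.2×1.873) = 3.483.
Sequent-depth ratio: y₂/y₁ = ½[√(1 + 8Fr₁²) − 1] = ½[√98.040 − 1] = 4.451.
y₂ = 4.451 × 1.873 = 8.336 ft.
Tailwater y_tw = 11.32 ft: y_tw > y₂, so the jump is submerged.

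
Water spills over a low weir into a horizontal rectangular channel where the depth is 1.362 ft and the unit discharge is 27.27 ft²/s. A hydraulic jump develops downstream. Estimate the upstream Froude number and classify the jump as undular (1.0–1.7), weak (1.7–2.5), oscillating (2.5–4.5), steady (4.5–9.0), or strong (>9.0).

Fr₁ = 3.023; oscillating jump

V₁ = q/y₁ = 27.27/1.362 = 20.02 ft/s. Fr₁ = V₁/√(g·y₁) = 20.02/√(32.2×1.362) = 3.023.
Fr₁ = 3.023 lies in the oscillating range.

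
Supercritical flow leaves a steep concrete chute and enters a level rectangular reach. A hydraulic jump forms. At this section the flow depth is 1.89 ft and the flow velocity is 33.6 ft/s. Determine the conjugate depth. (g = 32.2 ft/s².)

Fr₁ = V₁/√(g·y₁) = 33.6/√(32.2×1.89) = 4.31.
Sequent-depth ratio: y₂/y₁ = ½[√(1 + 8Fr₁²) − 1] = ½[√149.4 − 1] = 5.61.
y₂ = 5.61 × 1.89 = 10.6 ft.

y₂ = 10.6 ft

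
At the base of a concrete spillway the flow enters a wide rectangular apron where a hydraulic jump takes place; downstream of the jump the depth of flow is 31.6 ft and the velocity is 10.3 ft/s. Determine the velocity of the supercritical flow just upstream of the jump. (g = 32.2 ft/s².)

V₁ = 58.1 ft/s

Fr₂ = V₂/√(g·y₂) = 10.3/√(32.2×31.6) = 0.323.
Applying the sequent-depth relation in reverse, y₁/y₂ = ½[√(1 + 8Fr₂²) − 1] = ½[√1.834 − 1] = 0.177.
y₁ = 0.177 × 31.6 = 5.60 ft.
V₁ = q/y₁ = 325/5.60 = 58.1 ft/s.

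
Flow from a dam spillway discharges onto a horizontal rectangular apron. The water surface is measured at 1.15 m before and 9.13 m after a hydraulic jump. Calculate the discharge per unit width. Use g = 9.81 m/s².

q = 23.0 m²/s

For a rectangular channel the momentum equation gives q² = ½·g·y₁·y₂·(y₁ + y₂) = ½×9.81×1.15×9.13×10.3 = 529.
q = √529 = 23.0 m²/s.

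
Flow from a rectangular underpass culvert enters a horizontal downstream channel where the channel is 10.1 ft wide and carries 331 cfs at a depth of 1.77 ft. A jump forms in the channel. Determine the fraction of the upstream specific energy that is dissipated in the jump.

ΔE/E₁ = 0.167 (16.7%)

q = Q/b = 331/10.1 = 32.8 ft²/s; V₁ = q/y₁ = 18.5 ft/s. Fr₁ = V₁/√(g·y₁) = 2.45.
Conjugate-depth relation: y₂/y₁ = ½[√(1 + 8Fr₁²) − 1] = ½[√49.12 − 1] = 3.00.
y₂ = 3.00 × 1.77 = 5.32 ft.
E₁ = y₁ + V₁²/2g = 7.09 ft. ΔE = (y₂ − y₁)³/(4y₁y₂) = 1.19 ft. ΔE/E₁ = 1.19/7.09 = 0.167.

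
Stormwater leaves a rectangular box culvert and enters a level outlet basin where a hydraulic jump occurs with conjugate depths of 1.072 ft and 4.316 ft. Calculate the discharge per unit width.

For a rectangular channel the momentum equation gives q² = ½·g·y₁·y₂·(y₁ + y₂) = ½×32.2×1.072×4.316×5.388 = 401.4.
q = √401.4 = 20.03 ft²/s.

q = 20.03 ft²/s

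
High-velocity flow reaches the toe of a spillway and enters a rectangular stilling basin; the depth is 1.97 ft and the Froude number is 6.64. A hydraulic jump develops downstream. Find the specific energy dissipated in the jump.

ΔE = 27.3 ft

Fr₁ = 6.64 (given).
Bélanger equation: y₂/y₁ = ½[√(1 + 8Fr₁²) − 1] = ½[√353.7 − 1] = 8.90.
y₂ = 8.90 × 1.97 = 17.5 ft.
V₁ = Fr₁·√(g·y₁) = 6.64×√(32.2×1.97) = 52.9 ft/s; q = V₁·y₁ = 104 ft²/s. V₂ = q/y₂ = 104/17.5 = 5.94 ft/s. E₁ = y₁ + V₁²/2g = 45.4 ft; E₂ = y₂ + V₂²/2g = 18.1 ft. ΔE = E₁ − E₂ = 27.3 ft.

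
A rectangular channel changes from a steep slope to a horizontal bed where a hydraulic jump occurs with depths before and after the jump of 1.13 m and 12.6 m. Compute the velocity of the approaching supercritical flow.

V₁ = 27.4 m/s

For a rectangular channel the momentum equation gives q² = ½·g·y₁·y₂·(y₁ + y₂) = ½×9.81×1.13×12.6×13.7 = 959.
q = √959 = 31.0 m²/s.
V₁ = q/y₁ = 31.0/1.13 = 27.4 m/s.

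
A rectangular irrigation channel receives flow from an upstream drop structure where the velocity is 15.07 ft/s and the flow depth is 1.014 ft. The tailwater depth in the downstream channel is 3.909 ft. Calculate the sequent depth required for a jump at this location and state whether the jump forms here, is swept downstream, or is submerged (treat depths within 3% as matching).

Fr₁ = V₁/√(g·y₁) = 15.07/√(32.2×1.014) = 2.637.
Sequent-depth ratio: y₂/y₁ = ½[√(1 + 8Fr₁²) − 1] = ½[√56.645 − 1] = 3.263.
y₂ = 3.263 × 1.014 = 3.309 ft.
Tailwater y_tw = 3.909 ft: y_tw > y₂, so the jump is submerged.

y₂ = 3.309 ft; the jump is submerged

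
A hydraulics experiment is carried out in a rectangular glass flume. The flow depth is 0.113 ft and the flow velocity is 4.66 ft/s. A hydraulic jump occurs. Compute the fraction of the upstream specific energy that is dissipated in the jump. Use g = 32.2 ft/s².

ΔE/E₁ = 0.166 (16.6%)

Fr₁ = V₁/√(g·y₁) = 4.66/√(32.2×0.113) = 2.44.
By Bélanger, y₂/y₁ = ½[√(1 + 8Fr₁²) − 1] = ½[√48.74 − 1] = 2.99.
y₂ = 2.99 × 0.113 = 0.338 ft.
E₁ = y₁ + V₁²/2g = 0.450 ft. ΔE = (y₂ − y₁)³/(4y₁y₂) = 0.0745 ft. ΔE/E₁ = 0.0745/0.450 = 0.166.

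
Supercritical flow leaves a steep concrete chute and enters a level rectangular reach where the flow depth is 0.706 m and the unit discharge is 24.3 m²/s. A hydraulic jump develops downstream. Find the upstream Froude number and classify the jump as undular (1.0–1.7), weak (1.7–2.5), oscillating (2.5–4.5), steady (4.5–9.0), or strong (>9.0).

V₁ = q/y₁ = 24.3/0.706 = 34.4 m/s. Fr₁ = V₁/√(g·y₁) = 34.4/√(9.81×0.706) = 13.1.
Fr₁ = 13.1 lies in the strong range.

Fr₁ = 13.1; strong jump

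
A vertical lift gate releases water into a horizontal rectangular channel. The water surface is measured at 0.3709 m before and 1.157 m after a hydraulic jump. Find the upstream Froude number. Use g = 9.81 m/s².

Fr₁ = 2.535

For a rectangular channel the momentum equation gives q² = ½·g·y₁·y₂·(y₁ + y₂) = ½×9.81×0.3709×1.157×1.528 = 3.216.
q = √3.216 = 1.793 m²/s.
V₁ = q/y₁ = 4.835 m/s; Fr₁ = V₁/√(g·y₁) = 2.535.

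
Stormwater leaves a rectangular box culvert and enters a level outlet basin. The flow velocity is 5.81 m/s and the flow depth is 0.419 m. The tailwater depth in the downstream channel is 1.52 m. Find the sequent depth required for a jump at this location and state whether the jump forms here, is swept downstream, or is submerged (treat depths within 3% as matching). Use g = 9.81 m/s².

Fr₁ = V₁/√(g·y₁) = 5.81/√(9.81×0.419) = 2.87.
Bélanger equation: y₂/y₁ = ½[√(1 + 8Fr₁²) − 1] = ½[√66.70 − 1] = 3.58.
y₂ = 3.58 × 0.419 = 1.50 m.
Tailwater y_tw = 1.52 m: y_tw ≈ y₂, so the jump forms here.

y₂ = 1.50 m; the jump forms here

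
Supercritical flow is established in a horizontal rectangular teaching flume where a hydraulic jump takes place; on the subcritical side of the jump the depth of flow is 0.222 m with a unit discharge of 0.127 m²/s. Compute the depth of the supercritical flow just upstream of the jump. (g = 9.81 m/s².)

V₂ = q/y₂ = 0.127/0.222 = 0.572 m/s; Fr₂ = V₂/√(g·y₂) = 0.388.
From the momentum equation (using Fr₂), y₁/y₂ = ½[√(1 + 8Fr₂²) − 1] = ½[√2.202 − 1] = 0.242.
y₁ = 0.242 × 0.222 = 0.0537 m.

y₁ = 0.0537 m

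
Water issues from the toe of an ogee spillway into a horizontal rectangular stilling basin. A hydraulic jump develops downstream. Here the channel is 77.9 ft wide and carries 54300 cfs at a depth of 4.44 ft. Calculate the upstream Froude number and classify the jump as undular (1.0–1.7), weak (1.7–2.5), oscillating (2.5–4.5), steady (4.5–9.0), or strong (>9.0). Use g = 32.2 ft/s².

Fr₁ = 13.1; strong jump

q = Q/b = 54300/77.9 = 697 ft²/s; V₁ = q/y₁ = 157 ft/s. Fr₁ = V₁/√(g·y₁) = 13.1.
Fr₁ = 13.1 lies in the strong range.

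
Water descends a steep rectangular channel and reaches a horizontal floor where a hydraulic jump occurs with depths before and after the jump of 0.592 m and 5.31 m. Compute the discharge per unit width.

For a rectangular channel the momentum equation gives q² = ½·g·y₁·y₂·(y₁ + y₂) = ½×9.81×0.592×5.31×5.90 = 91.0.
q = √91.0 = 9.54 m²/s.

q = 9.54 m²/s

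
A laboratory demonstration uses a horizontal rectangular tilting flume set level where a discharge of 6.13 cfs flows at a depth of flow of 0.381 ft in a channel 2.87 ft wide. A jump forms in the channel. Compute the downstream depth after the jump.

q = Q/b = 6.13/2.87 = 2.14 ft²/s; V₁ = q/y₁ = 5.61 ft/s. Fr₁ = V₁/√(g·y₁) = 1.60.
Conjugate-depth relation: y₂/y₁ = ½[√(1 + 8Fr₁²) − 1] = ½[√21.49 − 1] = 1.82.
y₂ = 1.82 × 0.381 = 0.693 ft.

y₂ = 0.693 ft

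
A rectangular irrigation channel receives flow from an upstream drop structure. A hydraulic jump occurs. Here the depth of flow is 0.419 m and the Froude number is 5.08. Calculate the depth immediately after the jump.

Fr₁ = 5.08 (given).
Conjugate-depth relation: y₂/y₁ = ½[√(1 + 8Fr₁²) − 1] = ½[√207.5 − 1] = 6.70.
y₂ = 6.70 × 0.419 = 2.81 m.

y₂ = 2.81 m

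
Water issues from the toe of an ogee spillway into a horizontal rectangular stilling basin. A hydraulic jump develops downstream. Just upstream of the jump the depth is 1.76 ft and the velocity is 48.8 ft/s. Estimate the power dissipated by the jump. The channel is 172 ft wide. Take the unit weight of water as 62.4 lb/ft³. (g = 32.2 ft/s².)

Fr₁ = V₁/√(g·y₁) = 48.8/√(32.2×1.76) = 6.48.
By Bélanger, y₂/y₁ = ½[√(1 + 8Fr₁²) − 1] = ½[√337.2 − 1] = 8.68.
y₂ = 8.68 × 1.76 = 15.3 ft.
Head loss: ΔE = (y₂ − y₁)³/(4y₁y₂) = (15.3 − 1.76)³/(4×1.76×15.3) = 2471/108 = 23.0 ft.
q = V₁·y₁ = 48.8 × 1.76 = 85.9 ft²/s. Q = q·b = 85.9 × 172 = 14773 cfs. P = γ·Q·ΔE/550 = 62.4 × 14773 × 23.0 / 550 = 38498 hp.

P = 38498 hp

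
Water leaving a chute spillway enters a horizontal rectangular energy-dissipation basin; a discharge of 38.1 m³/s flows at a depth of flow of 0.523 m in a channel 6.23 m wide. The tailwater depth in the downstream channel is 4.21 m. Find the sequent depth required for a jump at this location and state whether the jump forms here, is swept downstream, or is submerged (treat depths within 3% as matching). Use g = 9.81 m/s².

y₂ = 3.57 m; the jump is submerged

q = Q/b = 38.1/6.23 = 6.12 m²/s; V₁ = q/y₁ = 11.7 m/s. Fr₁ = V₁/√(g·y₁) = 5.16.
Conjugate-depth relation: y₂/y₁ = ½[√(1 + 8Fr₁²) − 1] = ½[√214.2 − 1] = 6.82.
y₂ = 6.82 × 0.523 = 3.57 m.
Tailwater y_tw = 4.21 m: y_tw > y₂, so the jump is submerged.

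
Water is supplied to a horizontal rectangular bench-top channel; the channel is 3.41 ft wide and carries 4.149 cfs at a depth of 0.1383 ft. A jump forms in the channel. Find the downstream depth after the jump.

q = Q/b = 4.149/3.41 = 1.217 ft²/s; V₁ = q/y₁ = 8.798 ft/s. Fr₁ = V₁/√(g·y₁) = 4.169.
From the momentum equation for a rectangular channel, y₂/y₁ = ½[√(1 + 8Fr₁²) − 1] = ½[√140.04 − 1] = 5.417.
y₂ = 5.417 × 0.1383 = 0.7492 ft.

y₂ = 0.7492 ft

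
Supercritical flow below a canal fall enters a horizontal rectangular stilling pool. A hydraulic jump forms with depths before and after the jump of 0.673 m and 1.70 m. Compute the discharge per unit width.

For a rectangular channel the momentum equation gives q² = ½·g·y₁·y₂·(y₁ + y₂) = ½×9.81×0.673×1.70×2.37 = 13.3.
q = √13.3 = 3.65 m²/s.

q = 3.65 m²/s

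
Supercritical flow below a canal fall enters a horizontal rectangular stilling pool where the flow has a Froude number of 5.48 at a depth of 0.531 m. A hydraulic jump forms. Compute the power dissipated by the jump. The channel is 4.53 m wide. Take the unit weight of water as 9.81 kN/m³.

P = 1327 kW

Fr₁ = 5.48 (given).
Bélanger equation: y₂/y₁ = ½[√(1 + 8Fr₁²) − 1] = ½[√241.2 − 1] = 7.27.
y₂ = 7.27 × 0.531 = 3.86 m.
Head loss: ΔE = (y₂ − y₁)³/(4y₁y₂) = (3.86 − 0.531)³/(4×0.531×3.86) = 36.8/8.19 = 4.49 m.
V₁ = Fr₁·√(g·y₁) = 5.48×√(9.81×0.531) = 12.5 m/s; q = V₁·y₁ = 6.64 m²/s. Q = q·b = 6.64 × 4.53 = 30.1 m³/s. P = γ·Q·ΔE = 9.81 × 30.1 × 4.49 = 1327 kW.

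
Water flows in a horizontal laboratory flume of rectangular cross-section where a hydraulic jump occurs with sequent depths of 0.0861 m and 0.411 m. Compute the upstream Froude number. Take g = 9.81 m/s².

Fr₁ = 3.71

For a rectangular channel the momentum equation gives q² = ½·g·y₁·y₂·(y₁ + y₂) = ½×9.81×0.0861×0.411×0.497 = 0.0863.
q = √0.0863 = 0.294 m²/s.
V₁ = q/y₁ = 3.41 m/s; Fr₁ = V₁/√(g·y₁) = 3.71.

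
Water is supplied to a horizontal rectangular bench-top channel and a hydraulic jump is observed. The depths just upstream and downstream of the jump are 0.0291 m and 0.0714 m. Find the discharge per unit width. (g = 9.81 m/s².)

For a rectangular channel the momentum equation gives q² = ½·g·y₁·y₂·(y₁ + y₂) = ½×9.81×0.0291×0.0714×0.101 = 0.00102.
q = √0.00102 = 0.0320 m²/s.

q = 0.0320 m²/s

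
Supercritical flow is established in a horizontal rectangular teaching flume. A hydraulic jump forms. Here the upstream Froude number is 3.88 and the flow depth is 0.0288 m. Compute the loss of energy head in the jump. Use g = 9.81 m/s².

Fr₁ = 3.88 (given).
By Bélanger, y₂/y₁ = ½[√(1 + 8Fr₁²) − 1] = ½[√121.4 − 1] = 5.01.
y₂ = 5.01 × 0.0288 = 0.144 m.
V₁ = Fr₁·√(g·y₁) = 3.88×√(9.81×0.0288) = 2.06 m/s; q = V₁·y₁ = 0.0594 m²/s. V₂ = q/y₂ = 0.0594/0.144 = 0.412 m/s. E₁ = y₁ + V₁²/2g = 0.246 m; E₂ = y₂ + V₂²/2g = 0.153 m. ΔE = E₁ − E₂ = 0.0927 m.

ΔE = 0.0927 m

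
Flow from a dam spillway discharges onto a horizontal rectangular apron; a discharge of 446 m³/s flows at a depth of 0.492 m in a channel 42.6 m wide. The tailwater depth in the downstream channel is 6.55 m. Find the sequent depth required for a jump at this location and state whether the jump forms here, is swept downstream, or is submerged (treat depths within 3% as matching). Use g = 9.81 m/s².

q = Q/b = 446/42.6 = 10.5 m²/s; V₁ = q/y₁ = 21.3 m/s. Fr₁ = V₁/√(g·y₁) = 9.69.
Bélanger equation: y₂/y₁ = ½[√(1 + 8Fr₁²) − 1] = ½[√751.5 − 1] = 13.2.
y₂ = 13.2 × 0.492 = 6.50 m.
Tailwater y_tw = 6.55 m: y_tw ≈ y₂, so the jump forms here.

y₂ = 6.50 m; the jump forms here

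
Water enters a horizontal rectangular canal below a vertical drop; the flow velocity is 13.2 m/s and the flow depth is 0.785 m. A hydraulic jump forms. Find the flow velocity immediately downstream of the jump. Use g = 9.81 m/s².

Fr₁ = V₁/√(g·y₁) = 13.2/√(9.81×0.785) = 4.76.
Conjugate-depth relation: y₂/y₁ = ½[√(1 + 8Fr₁²) − 1] = ½[√182.0 − 1] = 6.25.
y₂ = 6.25 × 0.785 = 4.90 m.
q = V₁·y₁ = 13.2 × 0.785 = 10.4 m²/s.
V₂ = q/y₂ = 10.4/4.90 = 2.11 m/s.

V₂ = 2.11 m/s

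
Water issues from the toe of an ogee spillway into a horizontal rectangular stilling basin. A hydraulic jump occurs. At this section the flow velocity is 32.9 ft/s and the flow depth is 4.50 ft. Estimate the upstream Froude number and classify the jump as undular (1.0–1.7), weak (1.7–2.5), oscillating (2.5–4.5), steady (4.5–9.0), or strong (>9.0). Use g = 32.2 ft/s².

Fr₁ = V₁/√(g·y₁) = 32.9/√(32.2×4.50) = 2.73.
Fr₁ = 2.73 lies in the oscillating range.

Fr₁ = 2.73; oscillating jump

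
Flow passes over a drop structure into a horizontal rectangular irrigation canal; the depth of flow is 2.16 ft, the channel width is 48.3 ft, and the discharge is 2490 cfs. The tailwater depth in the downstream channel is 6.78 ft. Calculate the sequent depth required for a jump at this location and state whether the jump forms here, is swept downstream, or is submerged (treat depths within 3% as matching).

q = Q/b = 2490/48.3 = 51.6 ft²/s; V₁ = q/y₁ = 23.9 ft/s. Fr₁ = V₁/√(g·y₁) = 2.86.
Conjugate-depth relation: y₂/y₁ = ½[√(1 + 8Fr₁²) − 1] = ½[√66.52 − 1] = 3.58.
y₂ = 3.58 × 2.16 = 7.73 ft.
Tailwater y_tw = 6.78 ft: y_tw < y₂, so the jump is swept downstream.

y₂ = 7.73 ft; the jump is swept downstream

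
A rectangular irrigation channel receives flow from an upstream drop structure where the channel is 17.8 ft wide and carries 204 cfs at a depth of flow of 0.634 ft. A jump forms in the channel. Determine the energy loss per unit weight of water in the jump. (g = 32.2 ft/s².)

q = Q/b = 204/17.8 = 11.5 ft²/s; V₁ = q/y₁ = 18.1 ft/s. Fr₁ = V₁/√(g·y₁) = 4.00.
Conjugate-depth relation: y₂/y₁ = ½[√(1 + 8Fr₁²) − 1] = ½[√129.1 − 1] = 5.18.
y₂ = 5.18 × 0.634 = 3.28 ft.
V₂ = q/y₂ = 11.5/3.28 = 3.49 ft/s. E₁ = y₁ + V₁²/2g = 5.71 ft; E₂ = y₂ + V₂²/2g = 3.47 ft. ΔE = E₁ − E₂ = 2.23 ft.

ΔE = 2.23 ft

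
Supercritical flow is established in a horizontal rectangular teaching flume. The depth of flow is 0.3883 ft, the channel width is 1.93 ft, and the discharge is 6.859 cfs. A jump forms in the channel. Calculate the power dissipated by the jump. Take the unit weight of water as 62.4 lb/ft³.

q = Q/b = 6.859/1.93 = 3.554 ft²/s; V₁ = q/y₁ = 9.152 ft/s. Fr₁ = V₁/√(g·y₁) = 2.588.
From the momentum equation for a rectangular channel, y₂/y₁ = ½[√(1 + 8Fr₁²) − 1] = ½[√54.597 − 1] = 3.194.
y₂ = 3.194 × 0.3883 = 1.240 ft.
V₂ = q/y₂ = 3.554/1.240 = 2.865 ft/s. E₁ = y₁ + V₁²/2g = 1.689 ft; E₂ = y₂ + V₂²/2g = 1.368 ft. ΔE = E₁ − E₂ = 0.3211 ft.
P = γ·Q·ΔE/550 = 62.4 × 6.859 × 0.3211 / 550 = 0.2499 hp.

P = 0.2499 hp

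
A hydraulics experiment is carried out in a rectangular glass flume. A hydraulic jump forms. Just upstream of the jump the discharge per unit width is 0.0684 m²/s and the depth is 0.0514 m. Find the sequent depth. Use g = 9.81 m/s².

y₂ = 0.113 m

V₁ = q/y₁ = 0.0684/0.0514 = 1.33 m/s. Fr₁ = V₁/√(g·y₁) = 1.33/√(9.81×0.0514) = 1.87.
Conjugate-depth relation: y₂/y₁ = ½[√(1 + 8Fr₁²) − 1] = ½[√29.10 − 1] = 2.20.
y₂ = 2.20 × 0.0514 = 0.113 m.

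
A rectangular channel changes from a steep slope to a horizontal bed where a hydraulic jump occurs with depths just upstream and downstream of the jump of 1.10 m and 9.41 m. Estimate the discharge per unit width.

For a rectangular channel the momentum equation gives q² = ½·g·y₁·y₂·(y₁ + y₂) = ½×9.81×1.10×9.41×10.5 = 534.
q = √534 = 23.1 m²/s.

q = 23.1 m²/s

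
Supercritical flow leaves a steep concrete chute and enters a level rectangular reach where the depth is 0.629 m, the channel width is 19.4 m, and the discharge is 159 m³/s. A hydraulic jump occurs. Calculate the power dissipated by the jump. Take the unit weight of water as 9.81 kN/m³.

P = 7394 kW

q = Q/b = 159/19.4 = 8.20 m²/s; V₁ = q/y₁ = 13.0 m/s. Fr₁ = V₁/√(g·y₁) = 5.25.
By Bélanger, y₂/y₁ = ½[√(1 + 8Fr₁²) − 1] = ½[√221.1 − 1] = 6.94.
y₂ = 6.94 × 0.629 = 4.36 m.
V₂ = q/y₂ = 8.20/4.36 = 1.88 m/s. E₁ = y₁ + V₁²/2g = 9.28 m; E₂ = y₂ + V₂²/2g = 4.54 m. ΔE = E₁ − E₂ = 4.74 m.
P = γ·Q·ΔE = 9.81 × 159 × 4.74 = 7394 kW.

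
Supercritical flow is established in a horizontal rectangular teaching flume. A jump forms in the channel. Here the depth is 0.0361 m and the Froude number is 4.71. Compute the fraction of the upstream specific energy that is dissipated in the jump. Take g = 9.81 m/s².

ΔE/E₁ = 0.465 (46.5%)

Fr₁ = 4.71 (given).
Sequent-depth ratio: y₂/y₁ = ½[√(1 + 8Fr₁²) − 1] = ½[√178.5 − 1] = 6.18.
y₂ = 6.18 × 0.0361 = 0.223 m.
E₁ = y₁(1 + Fr₁²/2) = 0.0361×(1 + 4.71²/2) = 0.437 m. ΔE = (y₂ − y₁)³/(4y₁y₂) = 0.203 m. ΔE/E₁ = 0.203/0.437 = 0.465.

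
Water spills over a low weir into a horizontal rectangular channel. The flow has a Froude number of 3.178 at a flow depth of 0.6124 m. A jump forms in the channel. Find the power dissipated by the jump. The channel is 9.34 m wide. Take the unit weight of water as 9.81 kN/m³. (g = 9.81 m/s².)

P = 459.2 kW

Fr₁ = 3.178 (given).
Bélanger equation: y₂/y₁ = ½[√(1 + 8Fr₁²) − 1] = ½[√81.797 − 1] = 4.022.
y₂ = 4.022 × 0.6124 = 2.463 m.
V₁ = Fr₁·√(g·y₁) = 3.178×√(9.81×0.6124) = 7.789 m/s; q = V₁·y₁ = 4.770 m²/s. V₂ = q/y₂ = 4.770/2.463 = 1.937 m/s. E₁ = y₁ + V₁²/2g = 3.705 m; E₂ = y₂ + V₂²/2g = 2.654 m. ΔE = E₁ − E₂ = 1.051 m.
Q = q·b = 4.770 × 9.34 = 44.55 m³/s. P = γ·Q·ΔE = 9.81 × 44.55 × 1.051 = 459.2 kW.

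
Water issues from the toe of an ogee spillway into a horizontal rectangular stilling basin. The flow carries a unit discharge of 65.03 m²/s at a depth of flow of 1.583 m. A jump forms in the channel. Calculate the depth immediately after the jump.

V₁ = q/y₁ = 65.03/1.583 = 41.08 m/s. Fr₁ = V₁/√(g·y₁) = 41.08/√(9.81×1.583) = 10.42.
By Bélanger, y₂/y₁ = ½[√(1 + 8Fr₁²) − 1] = ½[√870.37 − 1] = 14.25.
y₂ = 14.25 × 1.583 = 22.56 m.

y₂ = 22.56 m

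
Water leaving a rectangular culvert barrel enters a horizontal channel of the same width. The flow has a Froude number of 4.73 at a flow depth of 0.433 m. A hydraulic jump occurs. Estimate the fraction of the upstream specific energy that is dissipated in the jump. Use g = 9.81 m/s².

Fr₁ = 4.73 (given).
Sequent-depth ratio: y₂/y₁ = ½[√(1 + 8Fr₁²) − 1] = ½[√180.0 − 1] = 6.21.
y₂ = 6.21 × 0.433 = 2.69 m.
E₁ = y₁(1 + Fr₁²/2) = 0.433×(1 + 4.73²/2) = 5.28 m. ΔE = (y₂ − y₁)³/(4y₁y₂) = 2.46 m. ΔE/E₁ = 2.46/5.28 = 0.467.

ΔE/E₁ = 0.467 (46.7%)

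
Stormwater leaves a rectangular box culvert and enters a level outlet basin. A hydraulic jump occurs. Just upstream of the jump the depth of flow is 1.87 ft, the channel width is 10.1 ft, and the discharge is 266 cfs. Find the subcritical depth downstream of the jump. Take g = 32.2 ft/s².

y₂ = 3.96 ft

q = Q/b = 266/10.1 = 26.3 ft²/s; V₁ = q/y₁ = 14.1 ft/s. Fr₁ = V₁/√(g·y₁) = 1.81.
From the momentum equation for a rectangular channel, y₂/y₁ = ½[√(1 + 8Fr₁²) − 1] = ½[√27.35 − 1] = 2.12.
y₂ = 2.12 × 1.87 = 3.96 ft.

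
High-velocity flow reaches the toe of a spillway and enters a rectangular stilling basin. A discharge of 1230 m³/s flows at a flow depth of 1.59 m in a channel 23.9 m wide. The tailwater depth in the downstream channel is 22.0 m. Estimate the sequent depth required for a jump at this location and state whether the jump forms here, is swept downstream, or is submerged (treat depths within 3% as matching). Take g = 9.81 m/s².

y₂ = 17.7 m; the jump is submerged

q = Q/b = 1230/23.9 = 51.5 m²/s; V₁ = q/y₁ = 32.4 m/s. Fr₁ = V₁/√(g·y₁) = 8.20.
Conjugate-depth relation: y₂/y₁ = ½[√(1 + 8Fr₁²) − 1] = ½[√538.3 − 1] = 11.1.
y₂ = 11.1 × 1.59 = 17.7 m.
Tailwater y_tw = 22.0 m: y_tw > y₂, so the jump is submerged.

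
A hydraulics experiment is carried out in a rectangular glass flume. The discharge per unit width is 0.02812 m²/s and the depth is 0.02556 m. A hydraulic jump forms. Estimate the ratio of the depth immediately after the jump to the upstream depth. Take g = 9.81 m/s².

y₂/y₁ = 2.647

V₁ = q/y₁ = 0.02812/0.02556 = 1.100 m/s. Fr₁ = V₁/√(g·y₁) = 1.100/√(9.81×0.02556) = 2.197.
From the momentum equation for a rectangular channel, y₂/y₁ = ½[√(1 + 8Fr₁²) − 1] = ½[√39.616 − 1] = 2.647.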